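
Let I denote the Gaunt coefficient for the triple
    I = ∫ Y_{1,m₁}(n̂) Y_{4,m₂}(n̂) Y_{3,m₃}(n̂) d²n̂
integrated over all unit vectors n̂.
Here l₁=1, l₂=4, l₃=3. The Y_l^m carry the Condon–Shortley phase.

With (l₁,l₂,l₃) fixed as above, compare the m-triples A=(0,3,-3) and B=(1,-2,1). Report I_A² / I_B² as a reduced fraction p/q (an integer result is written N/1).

Same 1,4,3: normalisation and zero-m 3j drop out of the ratio.
A: Δ: 2! 0! 6! / 9! → 1/252; sum: t=1:−1/720 = -1/720; 3j²(1 4 3; 0 3 -3) = Δ·Π!·Σ² = 1/36  (sign -1)
B: Δ: 2! 0! 6! / 9! → 1/252; sum: t=0:+1/96 = 1/96; 3j²(1 4 3; 1 -2 1) = Δ·Π!·Σ² = 5/84  (sign +1)
I_A²/I_B² = (1/36)/(5/84) = 7/15

7/15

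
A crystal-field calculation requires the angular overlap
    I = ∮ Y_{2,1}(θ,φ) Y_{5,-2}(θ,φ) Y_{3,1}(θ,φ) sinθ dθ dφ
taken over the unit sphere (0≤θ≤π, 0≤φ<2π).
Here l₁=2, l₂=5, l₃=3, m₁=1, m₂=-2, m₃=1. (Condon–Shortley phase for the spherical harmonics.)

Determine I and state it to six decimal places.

0.245532

Rules hold: Σm=0, L=10 even, 3≤3≤7.
N = 5·11·7 = 385
Δ = 4!·0!·6!/11! = 1/2310
Racah Σ t=2..2: t=2:+1/144 = 1/144
⇒ 3j(2 5 3; 0 0 0)² = 10/231, sgn -1
Racah Σ t=1..1: t=1:−1/288 = -1/288
⇒ 3j(2 5 3; 1 -2 1)² = 1/22, sgn -1
4πI² = N·(3j₀)²·(3jₘ)² = 25/33
I = +1·√(0.757576/4π) = 0.24553200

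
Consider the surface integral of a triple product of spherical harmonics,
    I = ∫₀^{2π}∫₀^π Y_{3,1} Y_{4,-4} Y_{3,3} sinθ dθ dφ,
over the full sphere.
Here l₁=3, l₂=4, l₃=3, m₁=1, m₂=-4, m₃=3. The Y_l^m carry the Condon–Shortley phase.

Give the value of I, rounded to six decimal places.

m-sum 0 ✓  L=10 even ✓  1≤3≤7 ✓
Π(2lᵢ+1) = 7×9×7 = 441
triangle coeff Δ(3,4,3) = 1/34650
Σ_t [1,3]: t=1:−1/72 t=2:+1/16 t=3:−1/72 = 5/144
(3j)²=2/77 [(3 4 3; 0 0 0)], sign=-1
Σ_t [0,0]: t=0:+1/1152 = 1/1152
(3j)²=1/33 [(3 4 3; 1 -4 3)], sign=+1
⇒ 4πI² = 42/121
I = (-1)√(42/121/(4π)) = -0.16619847

-0.166198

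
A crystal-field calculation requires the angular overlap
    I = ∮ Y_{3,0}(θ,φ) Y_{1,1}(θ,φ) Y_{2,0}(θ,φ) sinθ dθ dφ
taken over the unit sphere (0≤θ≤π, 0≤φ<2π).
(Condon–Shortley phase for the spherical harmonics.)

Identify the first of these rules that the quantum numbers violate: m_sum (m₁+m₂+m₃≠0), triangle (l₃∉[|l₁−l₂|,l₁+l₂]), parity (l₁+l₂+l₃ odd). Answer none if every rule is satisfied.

azimuthal sum: 0 + 1 + 0 = 1  ✗
2 ≤ 2 ≤ 4 (triangle on l)
L = 3 + 1 + 2 = 6 (even)

m_sum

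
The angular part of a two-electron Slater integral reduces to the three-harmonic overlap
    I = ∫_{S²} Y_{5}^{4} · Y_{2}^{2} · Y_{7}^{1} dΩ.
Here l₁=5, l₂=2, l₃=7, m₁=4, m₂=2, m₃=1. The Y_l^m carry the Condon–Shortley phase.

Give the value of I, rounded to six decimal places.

Σmᵢ = 7 ≠ 0, so the φ-integral vanishes; I = 0

0.000000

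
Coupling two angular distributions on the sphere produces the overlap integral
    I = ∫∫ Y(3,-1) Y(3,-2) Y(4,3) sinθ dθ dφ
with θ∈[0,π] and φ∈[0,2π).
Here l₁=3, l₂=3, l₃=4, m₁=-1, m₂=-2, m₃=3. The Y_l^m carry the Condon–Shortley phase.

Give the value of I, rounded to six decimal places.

-0.095955

Checks pass: Σm=0; 10 even; l₃=4∈[0,6].
(2·3+1)(2·3+1)(2·4+1) = 441
Δ: 2! 4! 4! / 11! → 1/34650
sum: t=0:+1/72 t=1:−1/16 t=2:+1/72 = -5/144
3j²(3 3 4; 0 0 0) = Δ·Π!·Σ² = 2/77  (sign -1)
sum: t=0:+1/288 t=1:−1/144 = -1/288
3j²(3 3 4; -1 -2 3) = Δ·Π!·Σ² = 1/99  (sign +1)
combine: 4πI² = 441·2/77·1/99 = 14/121
take √, sign -1: I = -0.09595473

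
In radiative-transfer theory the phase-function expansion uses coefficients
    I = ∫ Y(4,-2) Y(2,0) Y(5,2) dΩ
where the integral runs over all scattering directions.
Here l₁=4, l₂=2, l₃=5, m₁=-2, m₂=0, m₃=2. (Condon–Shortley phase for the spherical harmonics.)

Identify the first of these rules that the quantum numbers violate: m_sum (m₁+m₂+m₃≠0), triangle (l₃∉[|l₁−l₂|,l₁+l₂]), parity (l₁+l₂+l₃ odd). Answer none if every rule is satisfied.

parity

Σmᵢ = 0  ✓
l₃∈[|l₁−l₂|,l₁+l₂]=[2,6], have l₃=5  ✓
Σlᵢ = 11 ⇒ odd  ✗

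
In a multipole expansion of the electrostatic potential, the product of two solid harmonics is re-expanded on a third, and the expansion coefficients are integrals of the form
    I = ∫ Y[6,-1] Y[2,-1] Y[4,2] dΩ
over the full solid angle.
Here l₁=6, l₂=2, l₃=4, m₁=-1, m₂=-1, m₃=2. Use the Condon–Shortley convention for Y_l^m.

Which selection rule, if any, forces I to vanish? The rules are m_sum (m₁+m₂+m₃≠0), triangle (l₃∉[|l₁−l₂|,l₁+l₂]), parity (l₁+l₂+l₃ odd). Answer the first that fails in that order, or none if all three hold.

Σmᵢ = 0  ✓
l₃∈[|l₁−l₂|,l₁+l₂]=[4,8], have l₃=4  ✓
Σlᵢ = 12 ⇒ even  ✓

none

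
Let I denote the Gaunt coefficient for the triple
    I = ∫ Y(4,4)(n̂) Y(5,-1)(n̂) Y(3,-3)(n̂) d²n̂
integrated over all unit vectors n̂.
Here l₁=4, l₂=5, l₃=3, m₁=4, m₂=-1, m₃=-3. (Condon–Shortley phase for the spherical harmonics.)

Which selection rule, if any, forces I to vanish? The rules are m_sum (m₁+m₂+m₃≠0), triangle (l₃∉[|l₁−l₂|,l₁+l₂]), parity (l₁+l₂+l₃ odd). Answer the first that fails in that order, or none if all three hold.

none

m₁+m₂+m₃ = 4 − 1 − 3 = 0  ✓
triangle: |4−5|=1 ≤ l₃=3 ≤ 4+5=9  ✓
parity: l₁+l₂+l₃ = 12 is even  ✓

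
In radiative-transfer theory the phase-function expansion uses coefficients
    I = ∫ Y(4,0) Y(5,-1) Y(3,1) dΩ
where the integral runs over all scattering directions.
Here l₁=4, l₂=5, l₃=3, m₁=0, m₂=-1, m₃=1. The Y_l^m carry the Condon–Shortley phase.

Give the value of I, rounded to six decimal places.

m-sum 0 ✓  L=12 even ✓  1≤3≤9 ✓
Π(2lᵢ+1) = 9×11×7 = 693
triangle coeff Δ(4,5,3) = 1/180180
Σ_t [2,4]: t=2:+1/576 t=3:−1/144 t=4:+1/576 = -1/288
(3j)²=20/1001 [(4 5 3; 0 0 0)], sign=+1
Σ_t [2,4]: t=2:+1/384 t=3:−1/216 t=4:+1/2304 = -11/6912
(3j)²=11/1638 [(4 5 3; 0 -1 1)], sign=-1
⇒ 4πI² = 110/1183
I = (-1)√(110/1183/(4π)) = -0.08601992

-0.086020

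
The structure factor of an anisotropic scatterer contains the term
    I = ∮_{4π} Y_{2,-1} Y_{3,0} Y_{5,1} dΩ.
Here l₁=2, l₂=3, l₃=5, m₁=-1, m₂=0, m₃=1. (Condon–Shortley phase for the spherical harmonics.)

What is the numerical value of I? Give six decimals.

Rules hold: Σm=0, L=10 even, 1≤5≤5.
N = 5·7·11 = 385
Δ = 0!·4!·6!/11! = 1/2310
Racah Σ t=0..0: t=0:+1/144 = 1/144
⇒ 3j(2 3 5; 0 0 0)² = 10/231, sgn -1
Racah Σ t=0..0: t=0:+1/216 = 1/216
⇒ 3j(2 3 5; -1 0 1)² = 8/231, sgn +1
4πI² = N·(3j₀)²·(3jₘ)² = 400/693
I = -1·√(0.577201/4π) = -0.21431790

-0.214318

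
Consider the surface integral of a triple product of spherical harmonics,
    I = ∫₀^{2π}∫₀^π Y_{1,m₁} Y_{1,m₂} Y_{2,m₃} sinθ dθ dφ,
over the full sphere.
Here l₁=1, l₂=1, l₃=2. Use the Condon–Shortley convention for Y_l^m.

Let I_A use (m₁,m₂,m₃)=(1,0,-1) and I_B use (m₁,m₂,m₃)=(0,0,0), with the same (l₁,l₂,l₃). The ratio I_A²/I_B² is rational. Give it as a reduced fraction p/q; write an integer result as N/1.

l's match ⇒ only the (l;m) 3-j factors differ between A and B.
A: triangle coeff Δ(1,1,2) = 1/30; Σ_t [0,0]: t=0:+1/2 = 1/2; (3j)²=1/10 [(1 1 2; 1 0 -1)], sign=-1
B: triangle coeff Δ(1,1,2) = 1/30; Σ_t [0,0]: t=0:+1/1 = 1/1; (3j)²=2/15 [(1 1 2; 0 0 0)], sign=+1
I_A²/I_B² = (1/10)/(2/15) = 3/4

3/4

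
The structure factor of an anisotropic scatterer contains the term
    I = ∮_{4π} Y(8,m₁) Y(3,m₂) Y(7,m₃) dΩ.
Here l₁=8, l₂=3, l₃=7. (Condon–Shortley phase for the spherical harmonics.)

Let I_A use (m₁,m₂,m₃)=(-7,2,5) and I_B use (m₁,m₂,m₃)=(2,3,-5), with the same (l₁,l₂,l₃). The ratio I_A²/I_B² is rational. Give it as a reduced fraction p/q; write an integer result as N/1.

Shared (l₁,l₂,l₃)=(8,3,7): N and (l;000)² cancel in I_A²/I_B².
A: Δ = 4!·12!·2!/19! = 1/5290740; Racah Σ t=3..4: t=3:−1/5748019200 t=4:+1/958003200 = 1/1149603840; ⇒ 3j(8 3 7; -7 2 5)² = 125/5814, sgn +1
B: Δ = 4!·12!·2!/19! = 1/5290740; Racah Σ t=4..4: t=4:+1/348364800 = 1/348364800; ⇒ 3j(8 3 7; 2 3 -5)² = 165/58786, sgn +1
I_A²/I_B² = (125/5814)/(165/58786) = 2275/297

2275/297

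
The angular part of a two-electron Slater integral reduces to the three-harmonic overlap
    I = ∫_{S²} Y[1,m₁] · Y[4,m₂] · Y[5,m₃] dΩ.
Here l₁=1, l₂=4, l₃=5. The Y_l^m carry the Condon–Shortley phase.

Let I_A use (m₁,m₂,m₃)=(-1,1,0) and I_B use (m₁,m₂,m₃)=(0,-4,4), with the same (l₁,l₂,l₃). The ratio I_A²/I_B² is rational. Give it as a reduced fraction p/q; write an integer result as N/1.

l's match ⇒ only the (l;m) 3-j factors differ between A and B.
A: triangle coeff Δ(1,4,5) = 1/495; Σ_t [0,0]: t=0:+1/1440 = 1/1440; (3j)²=2/99 [(1 4 5; -1 1 0)], sign=-1
B: triangle coeff Δ(1,4,5) = 1/495; Σ_t [0,0]: t=0:+1/40320 = 1/40320; (3j)²=1/55 [(1 4 5; 0 -4 4)], sign=-1
I_A²/I_B² = (2/99)/(1/55) = 10/9

10/9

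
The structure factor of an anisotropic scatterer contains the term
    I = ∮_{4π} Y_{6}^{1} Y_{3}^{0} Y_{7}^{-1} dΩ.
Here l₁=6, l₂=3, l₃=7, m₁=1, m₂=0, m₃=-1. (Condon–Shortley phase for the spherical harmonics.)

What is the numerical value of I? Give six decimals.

-0.127722

m-sum 0 ✓  L=16 even ✓  3≤7≤9 ✓
Π(2lᵢ+1) = 13×7×15 = 1365
triangle coeff Δ(6,3,7) = 1/2042040
Σ_t [0,2]: t=0:+1/207360 t=1:−1/57600 t=2:+1/207360 = -1/129600
(3j)²=168/12155 [(6 3 7; 0 0 0)], sign=+1
Σ_t [0,2]: t=0:+1/172800 t=1:−1/69120 t=2:+1/362880 = -43/7257600
(3j)²=1849/170170 [(6 3 7; 1 0 -1)], sign=-1
⇒ 4πI² = 465948/2272985
I = (-1)√(465948/2272985/(4π)) = -0.12772194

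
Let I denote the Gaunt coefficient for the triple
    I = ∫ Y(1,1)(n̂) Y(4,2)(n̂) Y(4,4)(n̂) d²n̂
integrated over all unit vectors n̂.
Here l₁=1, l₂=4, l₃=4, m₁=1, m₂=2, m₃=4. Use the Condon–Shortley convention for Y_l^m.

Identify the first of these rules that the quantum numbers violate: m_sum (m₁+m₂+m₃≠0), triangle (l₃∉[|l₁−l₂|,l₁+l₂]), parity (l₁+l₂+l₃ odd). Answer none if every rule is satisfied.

m_sum

m₁+m₂+m₃ = 1 + 2 + 4 = 7  ✗
triangle: |1−4|=3 ≤ l₃=4 ≤ 1+4=5
parity: l₁+l₂+l₃ = 9 is odd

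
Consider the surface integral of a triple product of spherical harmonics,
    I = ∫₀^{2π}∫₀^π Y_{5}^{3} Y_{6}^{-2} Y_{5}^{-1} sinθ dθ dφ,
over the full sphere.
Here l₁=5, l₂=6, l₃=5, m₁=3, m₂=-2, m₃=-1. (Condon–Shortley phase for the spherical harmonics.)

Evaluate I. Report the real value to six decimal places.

-0.106727

Rules hold: Σm=0, L=16 even, 1≤5≤11.
N = 11·13·11 = 1573
Δ = 6!·4!·6!/17! = 1/28588560
Racah Σ t=1..5: t=1:−1/345600 t=2:+1/13824 t=3:−1/5184 t=4:+1/13824 t=5:−1/345600 = -7/129600
⇒ 3j(5 6 5; 0 0 0)² = 80/7293, sgn +1
Racah Σ t=0..2: t=0:+1/138240 t=1:−1/25920 t=2:+1/55296 = -11/829440
⇒ 3j(5 6 5; 3 -2 -1)² = 11/1326, sgn -1
4πI² = N·(3j₀)²·(3jₘ)² = 4840/33813
I = -1·√(0.14314/4π) = -0.10672739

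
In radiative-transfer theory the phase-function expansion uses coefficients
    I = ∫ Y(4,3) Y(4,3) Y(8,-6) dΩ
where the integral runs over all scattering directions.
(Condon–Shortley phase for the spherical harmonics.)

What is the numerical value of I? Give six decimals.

Checks pass: Σm=0; 16 even; l₃=8∈[0,8].
(2·4+1)(2·4+1)(2·8+1) = 1377
Δ: 0! 8! 8! / 17! → 1/218790
sum: t=0:+1/331776 = 1/331776
3j²(4 4 8; 0 0 0) = Δ·Π!·Σ² = 490/21879  (sign +1)
sum: t=0:+1/25401600 = 1/25401600
3j²(4 4 8; 3 3 -6) = Δ·Π!·Σ² = 8/255  (sign +1)
combine: 4πI² = 1377·490/21879·8/255 = 2352/2431
take √, sign +1: I = 0.27747333

0.277473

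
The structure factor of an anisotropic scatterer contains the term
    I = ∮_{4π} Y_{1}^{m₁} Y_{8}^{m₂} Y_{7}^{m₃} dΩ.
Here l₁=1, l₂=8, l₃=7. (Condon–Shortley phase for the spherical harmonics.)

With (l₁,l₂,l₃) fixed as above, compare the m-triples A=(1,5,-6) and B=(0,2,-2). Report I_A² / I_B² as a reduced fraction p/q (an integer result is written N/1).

1/20

Shared (l₁,l₂,l₃)=(1,8,7): N and (l;000)² cancel in I_A²/I_B².
A: Δ = 2!·0!·14!/17! = 1/2040; Racah Σ t=0..0: t=0:+1/12454041600 = 1/12454041600; ⇒ 3j(1 8 7; 1 5 -6)² = 1/680, sgn -1
B: Δ = 2!·0!·14!/17! = 1/2040; Racah Σ t=1..1: t=1:−1/43545600 = -1/43545600; ⇒ 3j(1 8 7; 0 2 -2)² = 1/34, sgn +1
I_A²/I_B² = (1/680)/(1/34) = 1/20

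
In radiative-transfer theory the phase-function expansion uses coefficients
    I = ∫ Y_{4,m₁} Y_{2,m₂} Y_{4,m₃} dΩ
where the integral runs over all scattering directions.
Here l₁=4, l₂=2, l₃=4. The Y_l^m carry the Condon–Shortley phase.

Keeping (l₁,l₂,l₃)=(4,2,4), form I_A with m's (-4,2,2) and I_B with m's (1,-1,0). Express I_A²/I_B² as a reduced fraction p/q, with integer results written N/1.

28/5

l's match ⇒ only the (l;m) 3-j factors differ between A and B.
A: triangle coeff Δ(4,2,4) = 1/13860; Σ_t [2,2]: t=2:+1/2880 = 1/2880; (3j)²=2/165 [(4 2 4; -4 2 2)], sign=+1
B: triangle coeff Δ(4,2,4) = 1/13860; Σ_t [0,1]: t=0:+1/72 t=1:−1/96 = 1/288; (3j)²=1/462 [(4 2 4; 1 -1 0)], sign=+1
I_A²/I_B² = (2/165)/(1/462) = 28/5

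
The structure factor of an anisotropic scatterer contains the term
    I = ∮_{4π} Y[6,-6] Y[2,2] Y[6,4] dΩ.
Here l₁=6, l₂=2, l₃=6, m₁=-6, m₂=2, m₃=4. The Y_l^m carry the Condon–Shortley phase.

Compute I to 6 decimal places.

-0.076075

Checks pass: Σm=0; 14 even; l₃=6∈[4,8].
(2·6+1)(2·2+1)(2·6+1) = 845
Δ: 2! 10! 2! / 15! → 1/90090
sum: t=0:+1/69120 t=1:−1/14400 t=2:+1/69120 = -7/172800
3j²(6 2 6; 0 0 0) = Δ·Π!·Σ² = 14/715  (sign -1)
sum: t=2:+1/14515200 = 1/14515200
3j²(6 2 6; -6 2 4) = Δ·Π!·Σ² = 2/455  (sign +1)
combine: 4πI² = 845·14/715·2/455 = 4/55
take √, sign -1: I = -0.07607531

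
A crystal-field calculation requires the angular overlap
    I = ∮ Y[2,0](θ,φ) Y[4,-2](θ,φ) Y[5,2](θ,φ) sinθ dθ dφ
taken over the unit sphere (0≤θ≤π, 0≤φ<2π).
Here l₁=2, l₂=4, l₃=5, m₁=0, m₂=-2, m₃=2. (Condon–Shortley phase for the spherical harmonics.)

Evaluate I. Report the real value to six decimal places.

0.000000

l₁+l₂+l₃=11 is odd: 3j(l;000)=0 ⇒ I=0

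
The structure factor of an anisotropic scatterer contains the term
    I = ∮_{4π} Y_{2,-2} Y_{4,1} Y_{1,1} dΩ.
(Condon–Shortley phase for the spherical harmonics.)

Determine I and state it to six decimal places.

0.000000

l₃=1 ∉ [2,6] — triangle fails ⇒ I = 0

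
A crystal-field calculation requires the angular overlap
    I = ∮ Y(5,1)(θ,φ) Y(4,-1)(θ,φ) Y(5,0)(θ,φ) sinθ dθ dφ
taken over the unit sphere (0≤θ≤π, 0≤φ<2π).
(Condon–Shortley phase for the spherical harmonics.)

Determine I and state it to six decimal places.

Rules hold: Σm=0, L=14 even, 1≤5≤9.
N = 11·9·11 = 1089
Δ = 4!·6!·4!/15! = 1/3153150
Racah Σ t=0..4: t=0:+1/69120 t=1:−1/1728 t=2:+1/576 t=3:−1/1728 t=4:+1/69120 = 7/11520
⇒ 3j(5 4 5; 0 0 0)² = 2/143, sgn -1
Racah Σ t=0..3: t=0:+1/6912 t=1:−1/864 t=2:+1/1152 t=3:−1/17280 = -7/34560
⇒ 3j(5 4 5; 1 -1 0)² = 1/429, sgn +1
4πI² = N·(3j₀)²·(3jₘ)² = 6/169
I = -1·√(0.035503/4π) = -0.05315295

-0.053153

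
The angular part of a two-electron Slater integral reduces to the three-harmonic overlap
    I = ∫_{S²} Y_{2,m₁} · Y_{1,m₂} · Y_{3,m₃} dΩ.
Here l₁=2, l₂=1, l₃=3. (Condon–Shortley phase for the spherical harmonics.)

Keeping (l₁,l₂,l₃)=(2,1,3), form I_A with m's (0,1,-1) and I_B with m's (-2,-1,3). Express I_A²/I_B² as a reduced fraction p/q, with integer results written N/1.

2/5

Shared (l₁,l₂,l₃)=(2,1,3): N and (l;000)² cancel in I_A²/I_B².
A: Δ = 0!·4!·2!/7! = 1/105; Racah Σ t=0..0: t=0:+1/8 = 1/8; ⇒ 3j(2 1 3; 0 1 -1)² = 2/35, sgn +1
B: Δ = 0!·4!·2!/7! = 1/105; Racah Σ t=0..0: t=0:+1/48 = 1/48; ⇒ 3j(2 1 3; -2 -1 3)² = 1/7, sgn +1
I_A²/I_B² = (2/35)/(1/7) = 2/5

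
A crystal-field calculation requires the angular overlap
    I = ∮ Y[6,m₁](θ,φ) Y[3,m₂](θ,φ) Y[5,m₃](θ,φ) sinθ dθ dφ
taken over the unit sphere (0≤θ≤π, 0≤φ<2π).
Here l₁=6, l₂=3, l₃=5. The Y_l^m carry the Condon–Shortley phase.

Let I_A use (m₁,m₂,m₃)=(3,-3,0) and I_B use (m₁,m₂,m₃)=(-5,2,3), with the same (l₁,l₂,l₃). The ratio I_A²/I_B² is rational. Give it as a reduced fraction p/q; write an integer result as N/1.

14/11

Same 6,3,5: normalisation and zero-m 3j drop out of the ratio.
A: Δ: 4! 8! 2! / 15! → 1/675675; sum: t=0:+1/34560 = 1/34560; 3j²(6 3 5; 3 -3 0) = Δ·Π!·Σ² = 4/143  (sign -1)
B: Δ: 4! 8! 2! / 15! → 1/675675; sum: t=3:−1/483840 t=4:+1/120960 = 1/161280; 3j²(6 3 5; -5 2 3) = Δ·Π!·Σ² = 2/91  (sign +1)
I_A²/I_B² = (4/143)/(2/91) = 14/11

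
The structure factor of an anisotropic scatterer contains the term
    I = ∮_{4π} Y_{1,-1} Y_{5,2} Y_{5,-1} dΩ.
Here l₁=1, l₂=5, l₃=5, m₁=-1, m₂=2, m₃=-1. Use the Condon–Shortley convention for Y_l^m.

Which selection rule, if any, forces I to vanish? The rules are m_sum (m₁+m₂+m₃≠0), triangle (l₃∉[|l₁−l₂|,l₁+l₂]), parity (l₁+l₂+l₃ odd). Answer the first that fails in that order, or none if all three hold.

azimuthal sum: -1 + 2 − 1 = 0  ✓
4 ≤ 5 ≤ 6 (triangle on l)  ✓
L = 1 + 5 + 5 = 11 (odd)  ✗

parity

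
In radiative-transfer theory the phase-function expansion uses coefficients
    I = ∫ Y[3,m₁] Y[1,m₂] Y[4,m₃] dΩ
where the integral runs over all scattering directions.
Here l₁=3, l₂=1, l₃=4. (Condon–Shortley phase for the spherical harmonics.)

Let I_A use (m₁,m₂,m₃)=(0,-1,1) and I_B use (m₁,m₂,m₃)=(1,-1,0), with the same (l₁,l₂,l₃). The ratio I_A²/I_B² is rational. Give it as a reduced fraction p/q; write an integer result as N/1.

l's match ⇒ only the (l;m) 3-j factors differ between A and B.
A: triangle coeff Δ(3,1,4) = 1/252; Σ_t [0,0]: t=0:+1/72 = 1/72; (3j)²=5/126 [(3 1 4; 0 -1 1)], sign=-1
B: triangle coeff Δ(3,1,4) = 1/252; Σ_t [0,0]: t=0:+1/96 = 1/96; (3j)²=1/42 [(3 1 4; 1 -1 0)], sign=+1
I_A²/I_B² = (5/126)/(1/42) = 5/3

5/3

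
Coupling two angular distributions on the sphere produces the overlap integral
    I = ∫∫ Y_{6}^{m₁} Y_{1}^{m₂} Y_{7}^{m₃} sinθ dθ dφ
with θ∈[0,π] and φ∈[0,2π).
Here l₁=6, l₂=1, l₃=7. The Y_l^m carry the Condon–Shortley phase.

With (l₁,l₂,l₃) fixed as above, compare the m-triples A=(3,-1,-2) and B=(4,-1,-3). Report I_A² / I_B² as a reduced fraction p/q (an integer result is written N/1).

5/3

Same 6,1,7: normalisation and zero-m 3j drop out of the ratio.
A: Δ: 0! 12! 2! / 15! → 1/1365; sum: t=0:+1/4354560 = 1/4354560; 3j²(6 1 7; 3 -1 -2) = Δ·Π!·Σ² = 2/273  (sign -1)
B: Δ: 0! 12! 2! / 15! → 1/1365; sum: t=0:+1/14515200 = 1/14515200; 3j²(6 1 7; 4 -1 -3) = Δ·Π!·Σ² = 2/455  (sign +1)
I_A²/I_B² = (2/273)/(2/455) = 5/3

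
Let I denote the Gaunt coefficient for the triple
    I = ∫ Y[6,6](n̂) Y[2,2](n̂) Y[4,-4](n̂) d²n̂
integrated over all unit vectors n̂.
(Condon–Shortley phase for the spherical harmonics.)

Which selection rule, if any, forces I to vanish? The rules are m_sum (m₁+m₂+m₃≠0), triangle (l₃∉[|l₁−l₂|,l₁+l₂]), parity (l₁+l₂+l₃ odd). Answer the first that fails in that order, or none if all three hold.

m_sum

Σmᵢ = 4  ✗
l₃∈[|l₁−l₂|,l₁+l₂]=[4,8], have l₃=4
Σlᵢ = 12 ⇒ even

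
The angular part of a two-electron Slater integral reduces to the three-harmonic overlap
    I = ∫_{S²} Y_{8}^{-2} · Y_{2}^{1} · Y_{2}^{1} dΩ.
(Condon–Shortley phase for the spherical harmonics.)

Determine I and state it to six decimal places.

0.000000

|8−2|≤2≤8+2 violated ⇒ I = 0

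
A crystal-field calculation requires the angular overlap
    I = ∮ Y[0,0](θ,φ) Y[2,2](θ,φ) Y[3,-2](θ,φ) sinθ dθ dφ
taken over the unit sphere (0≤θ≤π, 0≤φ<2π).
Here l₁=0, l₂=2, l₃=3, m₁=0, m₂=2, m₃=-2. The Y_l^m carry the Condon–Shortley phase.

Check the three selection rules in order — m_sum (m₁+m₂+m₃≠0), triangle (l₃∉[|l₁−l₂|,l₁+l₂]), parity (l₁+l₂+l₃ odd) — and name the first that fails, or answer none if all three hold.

triangle

m₁+m₂+m₃ = 0 + 2 − 2 = 0  ✓
triangle: |0−2|=2 ≤ l₃=3 ≤ 0+2=2  ✗
parity: l₁+l₂+l₃ = 5 is odd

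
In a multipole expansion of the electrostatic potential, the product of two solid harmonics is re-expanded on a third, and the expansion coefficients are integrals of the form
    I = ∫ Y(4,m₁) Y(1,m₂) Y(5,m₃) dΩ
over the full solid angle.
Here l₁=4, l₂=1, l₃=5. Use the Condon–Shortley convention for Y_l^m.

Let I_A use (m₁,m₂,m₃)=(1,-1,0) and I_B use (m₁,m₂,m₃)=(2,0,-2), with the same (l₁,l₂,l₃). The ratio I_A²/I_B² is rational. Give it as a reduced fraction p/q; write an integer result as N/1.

10/21

Shared (l₁,l₂,l₃)=(4,1,5): N and (l;000)² cancel in I_A²/I_B².
A: Δ = 0!·8!·2!/11! = 1/495; Racah Σ t=0..0: t=0:+1/1440 = 1/1440; ⇒ 3j(4 1 5; 1 -1 0)² = 2/99, sgn -1
B: Δ = 0!·8!·2!/11! = 1/495; Racah Σ t=0..0: t=0:+1/1440 = 1/1440; ⇒ 3j(4 1 5; 2 0 -2)² = 7/165, sgn -1
I_A²/I_B² = (2/99)/(7/165) = 10/21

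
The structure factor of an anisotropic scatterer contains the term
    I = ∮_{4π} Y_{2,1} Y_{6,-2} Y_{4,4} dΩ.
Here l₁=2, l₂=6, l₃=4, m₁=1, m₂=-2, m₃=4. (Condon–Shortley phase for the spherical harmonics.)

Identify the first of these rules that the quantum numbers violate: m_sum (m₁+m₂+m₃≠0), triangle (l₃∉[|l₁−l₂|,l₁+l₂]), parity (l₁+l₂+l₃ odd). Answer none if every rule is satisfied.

azimuthal sum: 1 − 2 + 4 = 3  ✗
4 ≤ 4 ≤ 8 (triangle on l)
L = 2 + 6 + 4 = 12 (even)

m_sum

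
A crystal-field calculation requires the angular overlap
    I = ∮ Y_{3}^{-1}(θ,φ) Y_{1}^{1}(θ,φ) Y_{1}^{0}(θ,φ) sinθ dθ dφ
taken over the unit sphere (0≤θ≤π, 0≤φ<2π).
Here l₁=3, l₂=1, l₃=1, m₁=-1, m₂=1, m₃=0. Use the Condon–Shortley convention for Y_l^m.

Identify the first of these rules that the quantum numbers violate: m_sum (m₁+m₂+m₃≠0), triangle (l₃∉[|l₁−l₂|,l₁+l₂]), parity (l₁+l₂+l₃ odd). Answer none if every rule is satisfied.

triangle

azimuthal sum: -1 + 1 + 0 = 0  ✓
2 ≤ 1 ≤ 4 (triangle on l)  ✗
L = 3 + 1 + 1 = 5 (odd)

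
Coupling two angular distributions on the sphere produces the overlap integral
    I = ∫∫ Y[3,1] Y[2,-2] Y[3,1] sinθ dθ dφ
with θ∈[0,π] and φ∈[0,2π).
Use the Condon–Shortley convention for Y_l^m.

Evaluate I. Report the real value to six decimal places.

0.206013

m-sum 0 ✓  L=8 even ✓  1≤3≤5 ✓
Π(2lᵢ+1) = 7×5×7 = 245
triangle coeff Δ(3,2,3) = 1/3780
Σ_t [0,2]: t=0:+1/24 t=1:−1/4 t=2:+1/24 = -1/6
(3j)²=4/105 [(3 2 3; 0 0 0)], sign=+1
Σ_t [0,0]: t=0:+1/16 = 1/16
(3j)²=2/35 [(3 2 3; 1 -2 1)], sign=+1
⇒ 4πI² = 8/15
I = (+1)√(8/15/(4π)) = 0.20601291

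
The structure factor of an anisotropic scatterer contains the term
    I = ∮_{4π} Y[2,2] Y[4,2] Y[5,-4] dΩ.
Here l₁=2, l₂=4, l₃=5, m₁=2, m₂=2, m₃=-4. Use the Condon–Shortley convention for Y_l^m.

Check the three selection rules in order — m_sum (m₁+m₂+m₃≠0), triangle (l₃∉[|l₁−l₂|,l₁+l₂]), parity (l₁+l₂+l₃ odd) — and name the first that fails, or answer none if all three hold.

azimuthal sum: 2 + 2 − 4 = 0  ✓
2 ≤ 5 ≤ 6 (triangle on l)  ✓
L = 2 + 4 + 5 = 11 (odd)  ✗

parity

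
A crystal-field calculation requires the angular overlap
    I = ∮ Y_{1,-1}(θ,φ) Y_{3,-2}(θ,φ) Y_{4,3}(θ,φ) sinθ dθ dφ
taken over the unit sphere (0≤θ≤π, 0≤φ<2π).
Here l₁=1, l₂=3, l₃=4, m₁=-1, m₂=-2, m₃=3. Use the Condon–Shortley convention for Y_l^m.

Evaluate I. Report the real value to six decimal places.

Rules hold: Σm=0, L=8 even, 2≤4≤4.
N = 3·7·9 = 189
Δ = 0!·2!·6!/9! = 1/252
Racah Σ t=0..0: t=0:+1/36 = 1/36
⇒ 3j(1 3 4; 0 0 0)² = 4/63, sgn +1
Racah Σ t=0..0: t=0:+1/240 = 1/240
⇒ 3j(1 3 4; -1 -2 3)² = 1/12, sgn -1
4πI² = N·(3j₀)²·(3jₘ)² = 1/1
I = -1·√(1/4π) = -0.28209479

-0.282095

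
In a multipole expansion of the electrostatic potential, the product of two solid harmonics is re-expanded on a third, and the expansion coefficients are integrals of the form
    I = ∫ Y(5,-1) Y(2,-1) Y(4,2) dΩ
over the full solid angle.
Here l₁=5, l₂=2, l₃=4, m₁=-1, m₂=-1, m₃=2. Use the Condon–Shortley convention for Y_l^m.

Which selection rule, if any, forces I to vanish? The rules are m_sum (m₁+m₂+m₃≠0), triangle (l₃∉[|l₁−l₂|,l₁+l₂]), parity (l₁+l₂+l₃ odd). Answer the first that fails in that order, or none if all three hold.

m₁+m₂+m₃ = -1 − 1 + 2 = 0  ✓
triangle: |5−2|=3 ≤ l₃=4 ≤ 5+2=7  ✓
parity: l₁+l₂+l₃ = 11 is odd  ✗

parity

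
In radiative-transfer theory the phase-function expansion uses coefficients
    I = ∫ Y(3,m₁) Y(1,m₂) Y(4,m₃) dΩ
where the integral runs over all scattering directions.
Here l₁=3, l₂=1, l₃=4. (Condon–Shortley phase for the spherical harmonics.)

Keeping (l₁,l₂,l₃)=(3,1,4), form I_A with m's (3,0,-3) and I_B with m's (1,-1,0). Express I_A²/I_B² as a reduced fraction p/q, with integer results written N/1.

7/6

l's match ⇒ only the (l;m) 3-j factors differ between A and B.
A: triangle coeff Δ(3,1,4) = 1/252; Σ_t [0,0]: t=0:+1/720 = 1/720; (3j)²=1/36 [(3 1 4; 3 0 -3)], sign=-1
B: triangle coeff Δ(3,1,4) = 1/252; Σ_t [0,0]: t=0:+1/96 = 1/96; (3j)²=1/42 [(3 1 4; 1 -1 0)], sign=+1
I_A²/I_B² = (1/36)/(1/42) = 7/6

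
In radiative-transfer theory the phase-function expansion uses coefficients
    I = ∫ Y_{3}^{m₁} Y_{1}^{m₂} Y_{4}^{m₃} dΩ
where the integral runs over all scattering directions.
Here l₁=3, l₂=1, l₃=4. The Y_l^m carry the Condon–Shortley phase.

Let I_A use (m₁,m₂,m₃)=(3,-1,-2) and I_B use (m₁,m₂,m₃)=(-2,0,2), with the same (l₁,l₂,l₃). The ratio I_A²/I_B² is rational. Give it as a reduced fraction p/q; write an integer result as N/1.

1/12

l's match ⇒ only the (l;m) 3-j factors differ between A and B.
A: triangle coeff Δ(3,1,4) = 1/252; Σ_t [0,0]: t=0:+1/1440 = 1/1440; (3j)²=1/252 [(3 1 4; 3 -1 -2)], sign=+1
B: triangle coeff Δ(3,1,4) = 1/252; Σ_t [0,0]: t=0:+1/120 = 1/120; (3j)²=1/21 [(3 1 4; -2 0 2)], sign=+1
I_A²/I_B² = (1/252)/(1/21) = 1/12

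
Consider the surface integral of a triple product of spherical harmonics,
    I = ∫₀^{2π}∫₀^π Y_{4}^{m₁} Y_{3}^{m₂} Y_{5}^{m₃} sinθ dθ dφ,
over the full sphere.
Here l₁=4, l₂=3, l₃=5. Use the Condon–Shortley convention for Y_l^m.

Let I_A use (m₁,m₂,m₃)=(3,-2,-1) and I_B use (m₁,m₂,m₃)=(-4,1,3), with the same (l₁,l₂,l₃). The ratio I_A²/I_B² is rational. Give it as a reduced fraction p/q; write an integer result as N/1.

Shared (l₁,l₂,l₃)=(4,3,5): N and (l;000)² cancel in I_A²/I_B².
A: Δ = 2!·6!·4!/13! = 1/180180; Racah Σ t=0..1: t=0:+1/1440 t=1:−1/17280 = 11/17280; ⇒ 3j(4 3 5; 3 -2 -1)² = 11/468, sgn +1
B: Δ = 2!·6!·4!/13! = 1/180180; Racah Σ t=2..2: t=2:+1/5760 = 1/5760; ⇒ 3j(4 3 5; -4 1 3)² = 56/2145, sgn +1
I_A²/I_B² = (11/468)/(56/2145) = 605/672

605/672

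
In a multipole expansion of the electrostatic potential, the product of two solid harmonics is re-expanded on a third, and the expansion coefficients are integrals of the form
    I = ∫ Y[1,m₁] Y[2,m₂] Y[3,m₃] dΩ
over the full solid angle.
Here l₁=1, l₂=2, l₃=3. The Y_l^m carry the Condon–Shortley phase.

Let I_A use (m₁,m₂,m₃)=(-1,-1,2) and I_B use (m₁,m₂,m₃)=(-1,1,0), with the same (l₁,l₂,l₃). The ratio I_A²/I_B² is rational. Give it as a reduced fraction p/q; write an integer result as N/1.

10/3

l's match ⇒ only the (l;m) 3-j factors differ between A and B.
A: triangle coeff Δ(1,2,3) = 1/105; Σ_t [0,0]: t=0:+1/12 = 1/12; (3j)²=2/21 [(1 2 3; -1 -1 2)], sign=-1
B: triangle coeff Δ(1,2,3) = 1/105; Σ_t [0,0]: t=0:+1/12 = 1/12; (3j)²=1/35 [(1 2 3; -1 1 0)], sign=-1
I_A²/I_B² = (2/21)/(1/35) = 10/3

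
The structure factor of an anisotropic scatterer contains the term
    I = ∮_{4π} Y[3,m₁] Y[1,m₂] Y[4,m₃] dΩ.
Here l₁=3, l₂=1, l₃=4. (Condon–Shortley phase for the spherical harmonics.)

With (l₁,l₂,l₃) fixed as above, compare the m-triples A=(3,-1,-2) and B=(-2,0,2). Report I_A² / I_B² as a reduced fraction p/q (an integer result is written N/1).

1/12

l's match ⇒ only the (l;m) 3-j factors differ between A and B.
A: triangle coeff Δ(3,1,4) = 1/252; Σ_t [0,0]: t=0:+1/1440 = 1/1440; (3j)²=1/252 [(3 1 4; 3 -1 -2)], sign=+1
B: triangle coeff Δ(3,1,4) = 1/252; Σ_t [0,0]: t=0:+1/120 = 1/120; (3j)²=1/21 [(3 1 4; -2 0 2)], sign=+1
I_A²/I_B² = (1/252)/(1/21) = 1/12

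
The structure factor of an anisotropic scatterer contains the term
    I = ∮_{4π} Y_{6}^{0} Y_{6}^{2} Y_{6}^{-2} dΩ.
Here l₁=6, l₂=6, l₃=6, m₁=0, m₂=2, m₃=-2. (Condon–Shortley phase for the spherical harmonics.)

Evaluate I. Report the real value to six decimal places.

-0.062979

Checks pass: Σm=0; 18 even; l₃=6∈[0,12].
(2·6+1)(2·6+1)(2·6+1) = 2197
Δ: 6! 6! 6! / 19! → 1/325909584
sum: t=0:+1/373248000 t=1:−1/1728000 t=2:+1/110592 t=3:−1/46656 t=4:+1/110592 t=5:−1/1728000 t=6:+1/373248000 = -7/1555200
3j²(6 6 6; 0 0 0) = Δ·Π!·Σ² = 400/46189  (sign -1)
sum: t=2:+1/1658880 t=3:−1/155520 t=4:+1/110592 t=5:−1/518400 t=6:+1/24883200 = 11/8294400
3j²(6 6 6; 0 2 -2) = Δ·Π!·Σ² = 11/4199  (sign +1)
combine: 4πI² = 2197·400/46189·11/4199 = 5200/104329
take √, sign -1: I = -0.06297878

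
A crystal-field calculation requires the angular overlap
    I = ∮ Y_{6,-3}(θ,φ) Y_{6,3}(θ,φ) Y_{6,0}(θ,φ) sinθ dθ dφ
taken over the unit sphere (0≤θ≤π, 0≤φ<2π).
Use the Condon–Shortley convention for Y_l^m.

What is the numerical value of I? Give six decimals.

0.123095

Rules hold: Σm=0, L=18 even, 0≤6≤12.
N = 13·13·13 = 2197
Δ = 6!·6!·6!/19! = 1/325909584
Racah Σ t=0..6: t=0:+1/373248000 t=1:−1/1728000 t=2:+1/110592 t=3:−1/46656 t=4:+1/110592 t=5:−1/1728000 t=6:+1/373248000 = -7/1555200
⇒ 3j(6 6 6; 0 0 0)² = 400/46189, sgn -1
Racah Σ t=3..6: t=3:−1/18662400 t=4:+1/691200 t=5:−1/276480 t=6:+1/933120 = -43/37324800
⇒ 3j(6 6 6; -3 3 0)² = 1849/184756, sgn -1
4πI² = N·(3j₀)²·(3jₘ)² = 2403700/12623809
I = +1·√(0.19041/4π) = 0.12309488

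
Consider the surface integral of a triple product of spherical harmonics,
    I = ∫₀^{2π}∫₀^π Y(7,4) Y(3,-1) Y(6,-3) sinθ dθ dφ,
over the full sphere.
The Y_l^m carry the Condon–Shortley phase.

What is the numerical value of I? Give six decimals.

Rules hold: Σm=0, L=16 even, 4≤6≤10.
N = 15·7·13 = 1365
Δ = 4!·10!·2!/17! = 1/2042040
Racah Σ t=1..3: t=1:−1/207360 t=2:+1/57600 t=3:−1/207360 = 1/129600
⇒ 3j(7 3 6; 0 0 0)² = 168/12155, sgn +1
Racah Σ t=0..2: t=0:+1/1451520 t=1:−1/483840 t=2:+1/2903040 = -1/967680
⇒ 3j(7 3 6; 4 -1 -3)² = 81/6188, sgn +1
4πI² = N·(3j₀)²·(3jₘ)² = 10206/41327
I = +1·√(0.246957/4π) = 0.14018641

0.140186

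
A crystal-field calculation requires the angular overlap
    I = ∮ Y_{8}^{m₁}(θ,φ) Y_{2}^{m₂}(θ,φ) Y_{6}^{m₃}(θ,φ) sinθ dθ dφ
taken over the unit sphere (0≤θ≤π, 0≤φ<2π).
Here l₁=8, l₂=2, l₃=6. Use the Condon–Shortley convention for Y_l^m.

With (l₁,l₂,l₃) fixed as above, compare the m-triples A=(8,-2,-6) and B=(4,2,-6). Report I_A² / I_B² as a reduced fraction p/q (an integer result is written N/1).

1820/1

Shared (l₁,l₂,l₃)=(8,2,6): N and (l;000)² cancel in I_A²/I_B².
A: Δ = 4!·12!·0!/17! = 1/30940; Racah Σ t=0..0: t=0:+1/11496038400 = 1/11496038400; ⇒ 3j(8 2 6; 8 -2 -6)² = 1/17, sgn +1
B: Δ = 4!·12!·0!/17! = 1/30940; Racah Σ t=4..4: t=4:+1/11496038400 = 1/11496038400; ⇒ 3j(8 2 6; 4 2 -6)² = 1/30940, sgn +1
I_A²/I_B² = (1/17)/(1/30940) = 1820/1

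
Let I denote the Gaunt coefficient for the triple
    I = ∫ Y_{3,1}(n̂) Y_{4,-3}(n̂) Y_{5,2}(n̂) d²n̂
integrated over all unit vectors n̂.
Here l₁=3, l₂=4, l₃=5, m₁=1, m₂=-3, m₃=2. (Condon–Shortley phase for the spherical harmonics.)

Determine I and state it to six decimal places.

m-sum 0 ✓  L=12 even ✓  1≤5≤7 ✓
Π(2lᵢ+1) = 7×9×11 = 693
triangle coeff Δ(3,4,5) = 1/180180
Σ_t [0,2]: t=0:+1/576 t=1:−1/144 t=2:+1/576 = -1/288
(3j)²=20/1001 [(3 4 5; 0 0 0)], sign=+1
Σ_t [0,1]: t=0:+1/960 t=1:−1/4320 = 7/8640
(3j)²=343/12870 [(3 4 5; 1 -3 2)], sign=-1
⇒ 4πI² = 686/1859
I = (-1)√(686/1859/(4π)) = -0.17136315

-0.171363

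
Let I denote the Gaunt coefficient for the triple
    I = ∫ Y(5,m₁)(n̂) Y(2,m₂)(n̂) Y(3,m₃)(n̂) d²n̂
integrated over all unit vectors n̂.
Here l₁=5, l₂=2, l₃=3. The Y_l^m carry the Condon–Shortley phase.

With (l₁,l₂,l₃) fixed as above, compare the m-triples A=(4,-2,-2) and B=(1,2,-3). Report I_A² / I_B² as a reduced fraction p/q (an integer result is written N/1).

126/1

Shared (l₁,l₂,l₃)=(5,2,3): N and (l;000)² cancel in I_A²/I_B².
A: Δ = 4!·6!·0!/11! = 1/2310; Racah Σ t=0..0: t=0:+1/2880 = 1/2880; ⇒ 3j(5 2 3; 4 -2 -2)² = 3/55, sgn -1
B: Δ = 4!·6!·0!/11! = 1/2310; Racah Σ t=4..4: t=4:+1/17280 = 1/17280; ⇒ 3j(5 2 3; 1 2 -3)² = 1/2310, sgn +1
I_A²/I_B² = (3/55)/(1/2310) = 126/1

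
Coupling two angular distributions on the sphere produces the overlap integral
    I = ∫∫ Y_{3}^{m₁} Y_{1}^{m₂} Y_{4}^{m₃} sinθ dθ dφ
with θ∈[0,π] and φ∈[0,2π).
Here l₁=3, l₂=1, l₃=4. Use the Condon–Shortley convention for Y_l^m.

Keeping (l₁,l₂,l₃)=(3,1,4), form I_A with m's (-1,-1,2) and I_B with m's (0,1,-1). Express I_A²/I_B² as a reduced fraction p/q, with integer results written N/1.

l's match ⇒ only the (l;m) 3-j factors differ between A and B.
A: triangle coeff Δ(3,1,4) = 1/252; Σ_t [0,0]: t=0:+1/96 = 1/96; (3j)²=5/84 [(3 1 4; -1 -1 2)], sign=+1
B: triangle coeff Δ(3,1,4) = 1/252; Σ_t [0,0]: t=0:+1/72 = 1/72; (3j)²=5/126 [(3 1 4; 0 1 -1)], sign=-1
I_A²/I_B² = (5/84)/(5/126) = 3/2

3/2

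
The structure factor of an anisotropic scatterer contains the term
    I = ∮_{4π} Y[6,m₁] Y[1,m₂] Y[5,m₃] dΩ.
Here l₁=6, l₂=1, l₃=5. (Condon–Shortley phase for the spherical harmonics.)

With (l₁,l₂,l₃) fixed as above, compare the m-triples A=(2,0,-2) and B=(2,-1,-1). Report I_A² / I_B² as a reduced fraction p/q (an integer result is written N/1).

Shared (l₁,l₂,l₃)=(6,1,5): N and (l;000)² cancel in I_A²/I_B².
A: Δ = 2!·10!·0!/13! = 1/858; Racah Σ t=1..1: t=1:−1/30240 = -1/30240; ⇒ 3j(6 1 5; 2 0 -2)² = 16/429, sgn +1
B: Δ = 2!·10!·0!/13! = 1/858; Racah Σ t=0..0: t=0:+1/34560 = 1/34560; ⇒ 3j(6 1 5; 2 -1 -1)² = 14/429, sgn +1
I_A²/I_B² = (16/429)/(14/429) = 8/7

8/7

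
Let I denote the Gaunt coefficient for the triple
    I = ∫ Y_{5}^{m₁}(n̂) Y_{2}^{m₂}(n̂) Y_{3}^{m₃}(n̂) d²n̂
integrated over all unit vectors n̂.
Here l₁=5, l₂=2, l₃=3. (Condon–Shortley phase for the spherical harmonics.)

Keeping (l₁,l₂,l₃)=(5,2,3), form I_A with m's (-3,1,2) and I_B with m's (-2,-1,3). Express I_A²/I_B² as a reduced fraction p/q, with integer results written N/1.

Shared (l₁,l₂,l₃)=(5,2,3): N and (l;000)² cancel in I_A²/I_B².
A: Δ = 4!·6!·0!/11! = 1/2310; Racah Σ t=3..3: t=3:−1/720 = -1/720; ⇒ 3j(5 2 3; -3 1 2)² = 8/165, sgn +1
B: Δ = 4!·6!·0!/11! = 1/2310; Racah Σ t=1..1: t=1:−1/4320 = -1/4320; ⇒ 3j(5 2 3; -2 -1 3)² = 1/330, sgn -1
I_A²/I_B² = (8/165)/(1/330) = 16/1

16/1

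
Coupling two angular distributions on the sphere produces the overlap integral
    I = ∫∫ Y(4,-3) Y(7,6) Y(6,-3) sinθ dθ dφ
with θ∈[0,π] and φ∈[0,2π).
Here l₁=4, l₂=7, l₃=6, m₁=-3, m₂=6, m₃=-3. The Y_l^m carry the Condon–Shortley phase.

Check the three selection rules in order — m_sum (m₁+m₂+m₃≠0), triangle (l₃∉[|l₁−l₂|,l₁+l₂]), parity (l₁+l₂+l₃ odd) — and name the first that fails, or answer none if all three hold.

Σmᵢ = 0  ✓
l₃∈[|l₁−l₂|,l₁+l₂]=[3,11], have l₃=6  ✓
Σlᵢ = 17 ⇒ odd  ✗

parity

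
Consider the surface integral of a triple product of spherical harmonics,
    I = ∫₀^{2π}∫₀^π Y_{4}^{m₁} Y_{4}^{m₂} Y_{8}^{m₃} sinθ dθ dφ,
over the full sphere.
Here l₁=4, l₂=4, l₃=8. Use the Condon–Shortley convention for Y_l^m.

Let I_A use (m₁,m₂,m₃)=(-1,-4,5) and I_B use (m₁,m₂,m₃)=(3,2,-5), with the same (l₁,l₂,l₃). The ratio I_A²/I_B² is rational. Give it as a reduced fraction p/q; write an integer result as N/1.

1/4

Shared (l₁,l₂,l₃)=(4,4,8): N and (l;000)² cancel in I_A²/I_B².
A: Δ = 0!·8!·8!/17! = 1/218790; Racah Σ t=0..0: t=0:+1/29030400 = 1/29030400; ⇒ 3j(4 4 8; -1 -4 5)² = 1/170, sgn -1
B: Δ = 0!·8!·8!/17! = 1/218790; Racah Σ t=0..0: t=0:+1/7257600 = 1/7257600; ⇒ 3j(4 4 8; 3 2 -5)² = 2/85, sgn -1
I_A²/I_B² = (1/170)/(2/85) = 1/4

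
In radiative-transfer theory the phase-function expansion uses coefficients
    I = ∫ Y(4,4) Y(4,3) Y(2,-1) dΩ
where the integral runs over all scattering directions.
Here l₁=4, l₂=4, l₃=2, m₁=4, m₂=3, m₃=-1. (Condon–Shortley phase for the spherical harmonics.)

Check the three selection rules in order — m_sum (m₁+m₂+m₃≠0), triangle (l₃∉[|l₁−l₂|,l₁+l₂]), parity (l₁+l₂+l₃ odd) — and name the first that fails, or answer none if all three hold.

m_sum

Σmᵢ = 6  ✗
l₃∈[|l₁−l₂|,l₁+l₂]=[0,8], have l₃=2
Σlᵢ = 10 ⇒ even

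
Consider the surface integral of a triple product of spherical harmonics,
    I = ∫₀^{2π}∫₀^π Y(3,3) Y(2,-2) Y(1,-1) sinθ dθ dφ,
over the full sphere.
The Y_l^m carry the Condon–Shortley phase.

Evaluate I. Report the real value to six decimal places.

-0.319865

m-sum 0 ✓  L=6 even ✓  1≤1≤5 ✓
Π(2lᵢ+1) = 7×5×3 = 105
triangle coeff Δ(3,2,1) = 1/105
Σ_t [2,2]: t=2:+1/4 = 1/4
(3j)²=3/35 [(3 2 1; 0 0 0)], sign=-1
Σ_t [0,0]: t=0:+1/48 = 1/48
(3j)²=1/7 [(3 2 1; 3 -2 -1)], sign=+1
⇒ 4πI² = 9/7
I = (-1)√(9/7/(4π)) = -0.31986543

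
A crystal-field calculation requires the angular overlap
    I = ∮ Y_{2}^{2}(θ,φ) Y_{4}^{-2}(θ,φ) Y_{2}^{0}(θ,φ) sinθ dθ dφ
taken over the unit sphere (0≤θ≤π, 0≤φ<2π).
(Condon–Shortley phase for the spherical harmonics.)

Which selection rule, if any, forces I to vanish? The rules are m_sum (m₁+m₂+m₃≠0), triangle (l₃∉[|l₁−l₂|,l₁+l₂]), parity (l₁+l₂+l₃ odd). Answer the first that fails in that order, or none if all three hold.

none

m₁+m₂+m₃ = 2 − 2 + 0 = 0  ✓
triangle: |2−4|=2 ≤ l₃=2 ≤ 2+4=6  ✓
parity: l₁+l₂+l₃ = 8 is even  ✓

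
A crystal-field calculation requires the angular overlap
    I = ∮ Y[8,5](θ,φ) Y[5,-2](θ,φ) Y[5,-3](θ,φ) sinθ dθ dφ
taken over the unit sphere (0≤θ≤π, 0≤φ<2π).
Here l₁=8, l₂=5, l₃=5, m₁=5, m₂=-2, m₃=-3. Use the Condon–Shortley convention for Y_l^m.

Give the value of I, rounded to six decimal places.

Checks pass: Σm=0; 18 even; l₃=5∈[3,13].
(2·8+1)(2·5+1)(2·5+1) = 2057
Δ: 8! 8! 2! / 19! → 1/37413090
sum: t=3:−1/1036800 t=4:+1/331776 t=5:−1/1036800 = 1/921600
3j²(8 5 5; 0 0 0) = Δ·Π!·Σ² = 490/46189  (sign -1)
sum: t=1:−1/14515200 t=2:+1/7257600 t=3:−1/58060800 = 1/19353600
3j²(8 5 5; 5 -2 -3) = Δ·Π!·Σ² = 21/3230  (sign +1)
combine: 4πI² = 2057·490/46189·21/3230 = 11319/79781
take √, sign -1: I = -0.10625500

-0.106255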